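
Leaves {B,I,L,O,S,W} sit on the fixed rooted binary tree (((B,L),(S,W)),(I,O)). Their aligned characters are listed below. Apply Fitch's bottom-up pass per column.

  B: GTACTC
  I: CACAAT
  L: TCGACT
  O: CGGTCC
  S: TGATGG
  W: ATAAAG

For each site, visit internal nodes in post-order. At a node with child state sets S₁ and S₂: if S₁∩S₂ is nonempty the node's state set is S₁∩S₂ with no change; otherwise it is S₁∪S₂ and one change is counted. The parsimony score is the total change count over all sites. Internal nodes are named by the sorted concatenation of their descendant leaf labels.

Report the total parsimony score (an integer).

[col 0] BL: children B:{G}, L:{T} ∪→ {G,T}; cost 1
[col 0] SW: children S:{T}, W:{A} ∪→ {A,T}; cost 1
[col 0] BLSW: children BL:{G,T}, SW:{A,T} ∩→ {T}; cost 0
[col 0] IO: children I:{C}, O:{C} ∩→ {C}; cost 0
[col 0] BILOSW: children BLSW:{T}, IO:{C} ∪→ {C,T}; cost 1
[col 1] BL: children B:{T}, L:{C} ∪→ {C,T}; cost 1
[col 1] SW: children S:{G}, W:{T} ∪→ {G,T}; cost 1
[col 1] BLSW: children BL:{C,T}, SW:{G,T} ∩→ {T}; cost 0
[col 1] IO: children I:{A}, O:{G} ∪→ {A,G}; cost 1
[col 1] BILOSW: children BLSW:{T}, IO:{A,G} ∪→ {A,G,T}; cost 1
[col 2] BL: children B:{A}, L:{G} ∪→ {A,G}; cost 1
[col 2] SW: children S:{A}, W:{A} ∩→ {A}; cost 0
[col 2] BLSW: children BL:{A,G}, SW:{A} ∩→ {A}; cost 0
[col 2] IO: children I:{C}, O:{G} ∪→ {C,G}; cost 1
[col 2] BILOSW: children BLSW:{A}, IO:{C,G} ∪→ {A,C,G}; cost 1
[col 3] BL: children B:{C}, L:{A} ∪→ {A,C}; cost 1
[col 3] SW: children S:{T}, W:{A} ∪→ {A,T}; cost 1
[col 3] BLSW: children BL:{A,C}, SW:{A,T} ∩→ {A}; cost 0
[col 3] IO: children I:{A}, O:{T} ∪→ {A,T}; cost 1
[col 3] BILOSW: children BLSW:{A}, IO:{A,T} ∩→ {A}; cost 0
[col 4] BL: children B:{T}, L:{C} ∪→ {C,T}; cost 1
[col 4] SW: children S:{G}, W:{A} ∪→ {A,G}; cost 1
[col 4] BLSW: children BL:{C,T}, SW:{A,G} ∪→ {A,C,G,T}; cost 1
[col 4] IO: children I:{A}, O:{C} ∪→ {A,C}; cost 1
[col 4] BILOSW: children BLSW:{A,C,G,T}, IO:{A,C} ∩→ {A,C}; cost 0
[col 5] BL: children B:{C}, L:{T} ∪→ {C,T}; cost 1
[col 5] SW: children S:{G}, W:{G} ∩→ {G}; cost 0
[col 5] BLSW: children BL:{C,T}, SW:{G} ∪→ {C,G,T}; cost 1
[col 5] IO: children I:{T}, O:{C} ∪→ {C,T}; cost 1
[col 5] BILOSW: children BLSW:{C,G,T}, IO:{C,T} ∩→ {C,T}; cost 0
per-site changes: [3, 4, 3, 3, 4, 3]; total = 20

20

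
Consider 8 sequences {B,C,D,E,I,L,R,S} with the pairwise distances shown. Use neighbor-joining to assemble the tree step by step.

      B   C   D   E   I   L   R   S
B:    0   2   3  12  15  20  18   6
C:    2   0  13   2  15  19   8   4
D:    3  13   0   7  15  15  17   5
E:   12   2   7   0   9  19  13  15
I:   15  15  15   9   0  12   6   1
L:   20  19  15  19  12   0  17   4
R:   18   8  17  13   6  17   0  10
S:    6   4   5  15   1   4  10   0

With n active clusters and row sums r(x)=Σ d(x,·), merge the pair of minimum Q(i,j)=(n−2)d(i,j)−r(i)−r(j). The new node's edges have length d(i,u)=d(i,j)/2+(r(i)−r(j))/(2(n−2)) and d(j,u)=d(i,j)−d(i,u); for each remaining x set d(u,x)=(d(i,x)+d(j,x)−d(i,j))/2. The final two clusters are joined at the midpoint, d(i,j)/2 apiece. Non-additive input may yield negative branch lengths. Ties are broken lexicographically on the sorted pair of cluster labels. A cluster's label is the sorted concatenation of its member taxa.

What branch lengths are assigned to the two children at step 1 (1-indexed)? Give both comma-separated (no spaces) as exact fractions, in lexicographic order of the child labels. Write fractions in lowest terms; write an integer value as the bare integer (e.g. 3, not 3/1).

19/12,17/12

step 1: merge (B,D) at d=3, Q=-133; branch lengths B→19/12, D→17/12; new cluster BD
  updated: d(BD,C)=6, d(BD,E)=8, d(BD,I)=27/2, d(BD,L)=16, d(BD,R)=16, d(BD,S)=4
step 2: merge (C,E) at d=2, Q=-110; branch lengths C→-1/5, E→11/5; new cluster CE
  updated: d(BD,CE)=6, d(CE,I)=11, d(CE,L)=18, d(CE,R)=19/2, d(CE,S)=17/2
step 3: merge (BD,CE) at d=6, Q=-169/2; branch lengths BD→53/16, CE→43/16; new cluster BCDE
  updated: d(BCDE,I)=37/4, d(BCDE,L)=14, d(BCDE,R)=39/4, d(BCDE,S)=13/4
step 4: merge (L,S) at d=4, Q=-213/4; branch lengths L→163/24, S→-67/24; new cluster LS
  updated: d(BCDE,LS)=53/8, d(I,LS)=9/2, d(LS,R)=23/2
step 5: merge (BCDE,LS) at d=53/8, Q=-35; branch lengths BCDE→65/16, LS→41/16; new cluster BCDELS
  updated: d(BCDELS,I)=57/16, d(BCDELS,R)=117/16
step 6: merge (BCDELS,I) at d=57/16, Q=-135/8; branch lengths BCDELS→39/16, I→9/8; new cluster BCDEILS
  updated: d(BCDEILS,R)=39/8
step 7: merge (BCDEILS,R) at d=39/8; branch lengths BCDEILS→39/16, R→39/16; new cluster BCDEILRS
final tree: (((((B:19/12,D:17/12):53/16,(C:-1/5,E:11/5):43/16):65/16,(L:163/24,S:-67/24):41/16):39/16,I:9/8):39/16,R:39/16)
total length: 481/16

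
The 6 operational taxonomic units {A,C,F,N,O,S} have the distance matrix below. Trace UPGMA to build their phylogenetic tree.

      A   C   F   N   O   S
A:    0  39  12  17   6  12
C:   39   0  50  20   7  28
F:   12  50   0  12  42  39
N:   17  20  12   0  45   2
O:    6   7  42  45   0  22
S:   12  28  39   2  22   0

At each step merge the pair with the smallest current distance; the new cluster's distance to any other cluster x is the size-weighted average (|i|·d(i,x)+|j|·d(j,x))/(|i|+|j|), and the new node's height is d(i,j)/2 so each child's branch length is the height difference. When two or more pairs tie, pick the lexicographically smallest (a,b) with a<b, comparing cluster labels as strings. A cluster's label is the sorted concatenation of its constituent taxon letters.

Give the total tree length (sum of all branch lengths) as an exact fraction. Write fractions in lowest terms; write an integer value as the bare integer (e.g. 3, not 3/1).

iteration 1: select N,S (d=2); attach at lengths (1, 1); label the merged cluster NS
  updated: d(A,NS)=29/2, d(C,NS)=24, d(F,NS)=51/2, d(NS,O)=67/2
iteration 2: select A,O (d=6); attach at lengths (3, 3); label the merged cluster AO
  updated: d(AO,C)=23, d(AO,F)=27, d(AO,NS)=24
iteration 3: select AO,C (d=23); attach at lengths (17/2, 23/2); label the merged cluster ACO
  updated: d(ACO,F)=104/3, d(ACO,NS)=24
iteration 4: select ACO,NS (d=24); attach at lengths (1/2, 11); label the merged cluster ACNOS
  updated: d(ACNOS,F)=31
iteration 5: select ACNOS,F (d=31); attach at lengths (7/2, 31/2); label the merged cluster ACFNOS
final tree: ((((A:3,O:3):17/2,C:23/2):1/2,(N:1,S:1):11):7/2,F:31/2)
total length: 117/2

117/2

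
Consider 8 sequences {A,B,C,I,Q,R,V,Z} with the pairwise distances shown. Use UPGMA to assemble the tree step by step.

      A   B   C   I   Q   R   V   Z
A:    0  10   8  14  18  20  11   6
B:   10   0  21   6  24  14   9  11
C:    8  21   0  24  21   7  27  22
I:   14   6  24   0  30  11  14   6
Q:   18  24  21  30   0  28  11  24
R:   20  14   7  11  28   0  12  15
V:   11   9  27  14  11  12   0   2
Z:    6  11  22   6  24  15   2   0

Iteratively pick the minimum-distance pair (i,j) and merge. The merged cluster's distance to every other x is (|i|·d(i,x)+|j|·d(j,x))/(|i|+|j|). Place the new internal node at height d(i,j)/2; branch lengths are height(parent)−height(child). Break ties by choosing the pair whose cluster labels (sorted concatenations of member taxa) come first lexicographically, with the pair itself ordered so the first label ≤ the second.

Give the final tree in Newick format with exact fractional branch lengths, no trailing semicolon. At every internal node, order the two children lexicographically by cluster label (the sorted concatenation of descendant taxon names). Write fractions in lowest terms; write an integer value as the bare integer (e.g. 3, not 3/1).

1. join V+Z (d=2) ⇒ VZ; edges |V|=1, |Z|=1
  updated: d(A,VZ)=17/2, d(B,VZ)=10, d(C,VZ)=49/2, d(I,VZ)=10, d(Q,VZ)=35/2, d(R,VZ)=27/2
2. join B+I (d=6) ⇒ BI; edges |B|=3, |I|=3
  updated: d(A,BI)=12, d(BI,C)=45/2, d(BI,Q)=27, d(BI,R)=25/2, d(BI,VZ)=10
3. join C+R (d=7) ⇒ CR; edges |C|=7/2, |R|=7/2
  updated: d(A,CR)=14, d(BI,CR)=35/2, d(CR,Q)=49/2, d(CR,VZ)=19
4. join A+VZ (d=17/2) ⇒ AVZ; edges |A|=17/4, |VZ|=13/4
  updated: d(AVZ,BI)=32/3, d(AVZ,CR)=52/3, d(AVZ,Q)=53/3
5. join AVZ+BI (d=32/3) ⇒ ABIVZ; edges |AVZ|=13/12, |BI|=7/3
  updated: d(ABIVZ,CR)=87/5, d(ABIVZ,Q)=107/5
6. join ABIVZ+CR (d=87/5) ⇒ ABCIRVZ; edges |ABIVZ|=101/30, |CR|=26/5
  updated: d(ABCIRVZ,Q)=156/7
7. join ABCIRVZ+Q (d=156/7) ⇒ ABCIQRVZ; edges |ABCIRVZ|=171/70, |Q|=78/7
final tree: ((((A:17/4,(V:1,Z:1):13/4):13/12,(B:3,I:3):7/3):101/30,(C:7/2,R:7/2):26/5):171/70,Q:78/7)
total length: 20189/420

((((A:17/4,(V:1,Z:1):13/4):13/12,(B:3,I:3):7/3):101/30,(C:7/2,R:7/2):26/5):171/70,Q:78/7)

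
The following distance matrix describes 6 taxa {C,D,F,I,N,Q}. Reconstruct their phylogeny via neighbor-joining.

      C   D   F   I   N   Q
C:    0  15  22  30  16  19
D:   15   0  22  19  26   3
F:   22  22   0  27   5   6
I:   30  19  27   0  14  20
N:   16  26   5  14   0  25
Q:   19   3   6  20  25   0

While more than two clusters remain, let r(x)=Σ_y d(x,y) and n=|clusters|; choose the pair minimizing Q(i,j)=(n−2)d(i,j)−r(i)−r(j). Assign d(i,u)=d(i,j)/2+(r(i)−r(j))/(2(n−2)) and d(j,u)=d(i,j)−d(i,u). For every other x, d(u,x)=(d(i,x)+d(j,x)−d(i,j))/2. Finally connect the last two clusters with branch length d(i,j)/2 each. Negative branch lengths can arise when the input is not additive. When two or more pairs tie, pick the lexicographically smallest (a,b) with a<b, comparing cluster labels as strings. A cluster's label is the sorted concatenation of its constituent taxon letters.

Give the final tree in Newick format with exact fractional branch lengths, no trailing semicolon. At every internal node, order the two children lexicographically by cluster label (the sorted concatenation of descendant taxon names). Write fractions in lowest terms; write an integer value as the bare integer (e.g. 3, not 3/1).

step 1: merge (F,N) at d=5, Q=-148; branch lengths F→2, N→3; new cluster FN
  updated: d(C,FN)=33/2, d(D,FN)=43/2, d(FN,I)=18, d(FN,Q)=13
step 2: merge (D,Q) at d=3, Q=-209/2; branch lengths D→25/12, Q→11/12; new cluster DQ
  updated: d(C,DQ)=31/2, d(DQ,FN)=63/4, d(DQ,I)=18
step 3: merge (C,DQ) at d=31/2, Q=-321/4; branch lengths C→175/16, DQ→73/16; new cluster CDQ
  updated: d(CDQ,FN)=67/8, d(CDQ,I)=65/4
step 4: merge (CDQ,FN) at d=67/8, Q=-341/8; branch lengths CDQ→53/16, FN→81/16; new cluster CDFNQ
  updated: d(CDFNQ,I)=207/16
step 5: merge (CDFNQ,I) at d=207/16; branch lengths CDFNQ→207/32, I→207/32; new cluster CDFINQ
final tree: (((C:175/16,(D:25/12,Q:11/12):73/16):53/16,(F:2,N:3):81/16):207/32,I:207/32)
total length: 717/16

(((C:175/16,(D:25/12,Q:11/12):73/16):53/16,(F:2,N:3):81/16):207/32,I:207/32)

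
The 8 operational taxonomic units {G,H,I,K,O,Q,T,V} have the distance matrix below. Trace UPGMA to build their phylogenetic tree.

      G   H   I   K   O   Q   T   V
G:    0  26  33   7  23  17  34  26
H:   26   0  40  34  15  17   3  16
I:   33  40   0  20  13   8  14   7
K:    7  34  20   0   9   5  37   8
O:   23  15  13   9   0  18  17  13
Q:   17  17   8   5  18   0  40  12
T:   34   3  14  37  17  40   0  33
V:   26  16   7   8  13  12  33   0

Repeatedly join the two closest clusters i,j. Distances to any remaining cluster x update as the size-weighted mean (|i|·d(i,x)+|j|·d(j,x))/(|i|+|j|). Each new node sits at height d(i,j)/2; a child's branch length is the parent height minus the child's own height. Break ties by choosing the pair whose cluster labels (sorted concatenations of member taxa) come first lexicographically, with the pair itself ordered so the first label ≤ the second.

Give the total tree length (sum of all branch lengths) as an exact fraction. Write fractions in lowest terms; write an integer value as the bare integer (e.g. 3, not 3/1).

step 1: merge (H,T) at d=3; branch lengths H→3/2, T→3/2; new cluster HT
  updated: d(G,HT)=30, d(HT,I)=27, d(HT,K)=71/2, d(HT,O)=16, d(HT,Q)=57/2, d(HT,V)=49/2
step 2: merge (K,Q) at d=5; branch lengths K→5/2, Q→5/2; new cluster KQ
  updated: d(G,KQ)=12, d(HT,KQ)=32, d(I,KQ)=14, d(KQ,O)=27/2, d(KQ,V)=10
step 3: merge (I,V) at d=7; branch lengths I→7/2, V→7/2; new cluster IV
  updated: d(G,IV)=59/2, d(HT,IV)=103/4, d(IV,KQ)=12, d(IV,O)=13
step 4: merge (G,KQ) at d=12; branch lengths G→6, KQ→7/2; new cluster GKQ
  updated: d(GKQ,HT)=94/3, d(GKQ,IV)=107/6, d(GKQ,O)=50/3
step 5: merge (IV,O) at d=13; branch lengths IV→3, O→13/2; new cluster IOV
  updated: d(GKQ,IOV)=157/9, d(HT,IOV)=45/2
step 6: merge (GKQ,IOV) at d=157/9; branch lengths GKQ→49/18, IOV→20/9; new cluster GIKOQV
  updated: d(GIKOQV,HT)=323/12
step 7: merge (GIKOQV,HT) at d=323/12; branch lengths GIKOQV→341/72, HT→287/24; new cluster GHIKOQTV
final tree: (((G:6,(K:5/2,Q:5/2):7/2):49/18,((I:7/2,V:7/2):3,O:13/2):20/9):341/72,(H:3/2,T:3/2):287/24)
total length: 2003/36

2003/36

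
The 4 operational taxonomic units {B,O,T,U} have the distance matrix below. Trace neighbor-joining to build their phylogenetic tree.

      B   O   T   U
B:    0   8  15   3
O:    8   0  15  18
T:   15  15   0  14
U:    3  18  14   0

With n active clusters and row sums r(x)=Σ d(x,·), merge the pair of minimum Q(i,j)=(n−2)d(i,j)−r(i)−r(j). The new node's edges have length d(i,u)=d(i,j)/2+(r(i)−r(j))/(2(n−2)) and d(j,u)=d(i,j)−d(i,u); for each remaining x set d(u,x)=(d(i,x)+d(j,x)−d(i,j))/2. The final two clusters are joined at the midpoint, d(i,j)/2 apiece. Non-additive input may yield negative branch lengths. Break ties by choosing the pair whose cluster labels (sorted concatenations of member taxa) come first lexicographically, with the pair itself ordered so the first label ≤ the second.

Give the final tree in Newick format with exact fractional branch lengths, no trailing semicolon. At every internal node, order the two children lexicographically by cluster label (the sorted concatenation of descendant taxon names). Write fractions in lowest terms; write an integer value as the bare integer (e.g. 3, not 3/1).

step 1: merge (B,U) at d=3, Q=-55; branch lengths B→-3/4, U→15/4; new cluster BU
  updated: d(BU,O)=23/2, d(BU,T)=13
step 2: merge (BU,O) at d=23/2, Q=-79/2; branch lengths BU→19/4, O→27/4; new cluster BOU
  updated: d(BOU,T)=33/4
step 3: merge (BOU,T) at d=33/4; branch lengths BOU→33/8, T→33/8; new cluster BOTU
final tree: (((B:-3/4,U:15/4):19/4,O:27/4):33/8,T:33/8)
total length: 91/4

(((B:-3/4,U:15/4):19/4,O:27/4):33/8,T:33/8)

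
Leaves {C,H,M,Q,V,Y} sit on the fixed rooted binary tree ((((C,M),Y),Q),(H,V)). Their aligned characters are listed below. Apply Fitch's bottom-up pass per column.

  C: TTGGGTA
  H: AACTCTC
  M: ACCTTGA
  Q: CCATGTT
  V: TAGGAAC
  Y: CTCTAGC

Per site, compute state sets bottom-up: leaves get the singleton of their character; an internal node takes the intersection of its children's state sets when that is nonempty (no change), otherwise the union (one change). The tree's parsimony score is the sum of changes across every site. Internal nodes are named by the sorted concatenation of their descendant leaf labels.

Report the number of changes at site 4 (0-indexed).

[col 0] CM: children C:{T}, M:{A} ∪→ {A,T}; cost 1
[col 0] CMY: children CM:{A,T}, Y:{C} ∪→ {A,C,T}; cost 1
[col 0] CMQY: children CMY:{A,C,T}, Q:{C} ∩→ {C}; cost 0
[col 0] HV: children H:{A}, V:{T} ∪→ {A,T}; cost 1
[col 0] CHMQVY: children CMQY:{C}, HV:{A,T} ∪→ {A,C,T}; cost 1
[col 1] CM: children C:{T}, M:{C} ∪→ {C,T}; cost 1
[col 1] CMY: children CM:{C,T}, Y:{T} ∩→ {T}; cost 0
[col 1] CMQY: children CMY:{T}, Q:{C} ∪→ {C,T}; cost 1
[col 1] HV: children H:{A}, V:{A} ∩→ {A}; cost 0
[col 1] CHMQVY: children CMQY:{C,T}, HV:{A} ∪→ {A,C,T}; cost 1
[col 2] CM: children C:{G}, M:{C} ∪→ {C,G}; cost 1
[col 2] CMY: children CM:{C,G}, Y:{C} ∩→ {C}; cost 0
[col 2] CMQY: children CMY:{C}, Q:{A} ∪→ {A,C}; cost 1
[col 2] HV: children H:{C}, V:{G} ∪→ {C,G}; cost 1
[col 2] CHMQVY: children CMQY:{A,C}, HV:{C,G} ∩→ {C}; cost 0
[col 3] CM: children C:{G}, M:{T} ∪→ {G,T}; cost 1
[col 3] CMY: children CM:{G,T}, Y:{T} ∩→ {T}; cost 0
[col 3] CMQY: children CMY:{T}, Q:{T} ∩→ {T}; cost 0
[col 3] HV: children H:{T}, V:{G} ∪→ {G,T}; cost 1
[col 3] CHMQVY: children CMQY:{T}, HV:{G,T} ∩→ {T}; cost 0
[col 4] CM: children C:{G}, M:{T} ∪→ {G,T}; cost 1
[col 4] CMY: children CM:{G,T}, Y:{A} ∪→ {A,G,T}; cost 1
[col 4] CMQY: children CMY:{A,G,T}, Q:{G} ∩→ {G}; cost 0
[col 4] HV: children H:{C}, V:{A} ∪→ {A,C}; cost 1
[col 4] CHMQVY: children CMQY:{G}, HV:{A,C} ∪→ {A,C,G}; cost 1
[col 5] CM: children C:{T}, M:{G} ∪→ {G,T}; cost 1
[col 5] CMY: children CM:{G,T}, Y:{G} ∩→ {G}; cost 0
[col 5] CMQY: children CMY:{G}, Q:{T} ∪→ {G,T}; cost 1
[col 5] HV: children H:{T}, V:{A} ∪→ {A,T}; cost 1
[col 5] CHMQVY: children CMQY:{G,T}, HV:{A,T} ∩→ {T}; cost 0
[col 6] CM: children C:{A}, M:{A} ∩→ {A}; cost 0
[col 6] CMY: children CM:{A}, Y:{C} ∪→ {A,C}; cost 1
[col 6] CMQY: children CMY:{A,C}, Q:{T} ∪→ {A,C,T}; cost 1
[col 6] HV: children H:{C}, V:{C} ∩→ {C}; cost 0
[col 6] CHMQVY: children CMQY:{A,C,T}, HV:{C} ∩→ {C}; cost 0
per-site changes: [4, 3, 3, 2, 4, 3, 2]; total = 21

4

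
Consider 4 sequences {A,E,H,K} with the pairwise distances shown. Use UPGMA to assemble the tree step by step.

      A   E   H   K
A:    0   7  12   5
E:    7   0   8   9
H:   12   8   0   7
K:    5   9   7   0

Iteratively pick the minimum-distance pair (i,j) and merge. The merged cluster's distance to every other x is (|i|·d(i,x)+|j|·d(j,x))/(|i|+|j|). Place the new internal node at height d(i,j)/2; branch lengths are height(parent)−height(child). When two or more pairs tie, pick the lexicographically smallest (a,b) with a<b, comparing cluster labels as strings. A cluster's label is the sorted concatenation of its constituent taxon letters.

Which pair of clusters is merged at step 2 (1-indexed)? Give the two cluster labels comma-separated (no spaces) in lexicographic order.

AK,E

iteration 1: select A,K (d=5); attach at lengths (5/2, 5/2); label the merged cluster AK
  updated: d(AK,E)=8, d(AK,H)=19/2
iteration 2: select AK,E (d=8); attach at lengths (3/2, 4); label the merged cluster AEK
  updated: d(AEK,H)=9
iteration 3: select AEK,H (d=9); attach at lengths (1/2, 9/2); label the merged cluster AEHK
final tree: (((A:5/2,K:5/2):3/2,E:4):1/2,H:9/2)
total length: 31/2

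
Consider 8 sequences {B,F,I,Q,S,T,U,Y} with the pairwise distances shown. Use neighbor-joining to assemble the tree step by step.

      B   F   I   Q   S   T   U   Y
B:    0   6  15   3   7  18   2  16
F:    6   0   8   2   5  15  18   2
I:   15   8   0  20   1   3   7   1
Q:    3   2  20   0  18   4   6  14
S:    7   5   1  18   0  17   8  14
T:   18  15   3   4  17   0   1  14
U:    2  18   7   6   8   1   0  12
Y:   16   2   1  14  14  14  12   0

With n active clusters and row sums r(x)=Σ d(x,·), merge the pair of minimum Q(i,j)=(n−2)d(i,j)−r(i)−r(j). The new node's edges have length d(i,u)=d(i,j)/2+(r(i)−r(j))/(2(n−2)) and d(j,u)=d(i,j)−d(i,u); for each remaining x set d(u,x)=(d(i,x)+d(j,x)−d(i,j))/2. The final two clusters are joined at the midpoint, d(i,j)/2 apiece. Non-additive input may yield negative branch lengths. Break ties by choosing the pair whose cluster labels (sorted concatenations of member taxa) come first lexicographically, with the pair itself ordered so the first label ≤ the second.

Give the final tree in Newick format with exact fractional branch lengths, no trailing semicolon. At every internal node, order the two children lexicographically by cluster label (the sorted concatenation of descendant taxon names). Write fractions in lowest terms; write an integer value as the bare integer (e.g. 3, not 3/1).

((((B:7/4,(Q:3/2,(T:12/5,U:-7/5):3):9/4):141/32,F:-1/32):41/32,(I:-1,Y:2):129/32):95/64,S:95/64)

1. join I+Y (d=1, Q=-122) ⇒ IY; edges |I|=-1, |Y|=2
  updated: d(B,IY)=15, d(F,IY)=9/2, d(IY,Q)=33/2, d(IY,S)=7, d(IY,T)=8, d(IY,U)=9
2. join T+U (d=1, Q=-102) ⇒ TU; edges |T|=12/5, |U|=-7/5
  updated: d(B,TU)=19/2, d(F,TU)=16, d(IY,TU)=8, d(Q,TU)=9/2, d(S,TU)=12
3. join Q+TU (d=9/2, Q=-76) ⇒ QTU; edges |Q|=3/2, |TU|=3
  updated: d(B,QTU)=4, d(F,QTU)=27/4, d(IY,QTU)=10, d(QTU,S)=51/4
4. join B+QTU (d=4, Q=-107/2) ⇒ BQTU; edges |B|=7/4, |QTU|=9/4
  updated: d(BQTU,F)=35/8, d(BQTU,IY)=21/2, d(BQTU,S)=63/8
5. join BQTU+F (d=35/8, Q=-223/8) ⇒ BFQTU; edges |BQTU|=141/32, |F|=-1/32
  updated: d(BFQTU,IY)=85/16, d(BFQTU,S)=17/4
6. join BFQTU+IY (d=85/16, Q=-265/16) ⇒ BFIQTUY; edges |BFQTU|=41/32, |IY|=129/32
  updated: d(BFIQTUY,S)=95/32
7. join BFIQTUY+S (d=95/32) ⇒ BFIQSTUY; edges |BFIQTUY|=95/64, |S|=95/64
final tree: ((((B:7/4,(Q:3/2,(T:12/5,U:-7/5):3):9/4):141/32,F:-1/32):41/32,(I:-1,Y:2):129/32):95/64,S:95/64)
total length: 741/32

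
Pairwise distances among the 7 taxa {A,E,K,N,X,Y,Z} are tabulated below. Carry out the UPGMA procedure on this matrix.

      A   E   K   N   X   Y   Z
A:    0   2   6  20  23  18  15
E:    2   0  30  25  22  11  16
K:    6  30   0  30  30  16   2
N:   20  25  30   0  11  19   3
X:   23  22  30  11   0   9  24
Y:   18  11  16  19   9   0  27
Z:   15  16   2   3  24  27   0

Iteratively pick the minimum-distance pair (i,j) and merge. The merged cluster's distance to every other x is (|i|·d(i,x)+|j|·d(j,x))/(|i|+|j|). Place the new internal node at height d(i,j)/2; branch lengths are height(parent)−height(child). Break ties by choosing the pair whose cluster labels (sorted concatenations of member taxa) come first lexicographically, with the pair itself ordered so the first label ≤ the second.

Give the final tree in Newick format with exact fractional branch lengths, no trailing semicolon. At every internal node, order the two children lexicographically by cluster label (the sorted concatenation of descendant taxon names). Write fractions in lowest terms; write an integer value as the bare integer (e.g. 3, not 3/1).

(((A:1,E:1):59/8,(K:1,Z:1):59/8):2,(N:15/2,(X:9/2,Y:9/2):3):23/8)

iteration 1: select A,E (d=2); attach at lengths (1, 1); label the merged cluster AE
  updated: d(AE,K)=18, d(AE,N)=45/2, d(AE,X)=45/2, d(AE,Y)=29/2, d(AE,Z)=31/2
iteration 2: select K,Z (d=2); attach at lengths (1, 1); label the merged cluster KZ
  updated: d(AE,KZ)=67/4, d(KZ,N)=33/2, d(KZ,X)=27, d(KZ,Y)=43/2
iteration 3: select X,Y (d=9); attach at lengths (9/2, 9/2); label the merged cluster XY
  updated: d(AE,XY)=37/2, d(KZ,XY)=97/4, d(N,XY)=15
iteration 4: select N,XY (d=15); attach at lengths (15/2, 3); label the merged cluster NXY
  updated: d(AE,NXY)=119/6, d(KZ,NXY)=65/3
iteration 5: select AE,KZ (d=67/4); attach at lengths (59/8, 59/8); label the merged cluster AEKZ
  updated: d(AEKZ,NXY)=83/4
iteration 6: select AEKZ,NXY (d=83/4); attach at lengths (2, 23/8); label the merged cluster AEKNXYZ
final tree: (((A:1,E:1):59/8,(K:1,Z:1):59/8):2,(N:15/2,(X:9/2,Y:9/2):3):23/8)
total length: 345/8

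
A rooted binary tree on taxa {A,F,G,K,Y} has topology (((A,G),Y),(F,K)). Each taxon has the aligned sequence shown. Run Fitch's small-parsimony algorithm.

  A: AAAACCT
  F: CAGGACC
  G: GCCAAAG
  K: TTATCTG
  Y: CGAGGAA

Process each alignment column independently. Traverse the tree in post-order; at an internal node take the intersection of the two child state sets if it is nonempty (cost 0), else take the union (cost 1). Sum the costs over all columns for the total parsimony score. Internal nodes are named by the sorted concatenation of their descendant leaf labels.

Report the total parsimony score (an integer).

site 0, node AG: A={A} ∪ G={G} → {A,G} (+1)
site 0, node AGY: AG={A,G} ∪ Y={C} → {A,C,G} (+1)
site 0, node FK: F={C} ∪ K={T} → {C,T} (+1)
site 0, node AFGKY: AGY={A,C,G} ∩ FK={C,T} → {C} (+0)
site 1, node AG: A={A} ∪ G={C} → {A,C} (+1)
site 1, node AGY: AG={A,C} ∪ Y={G} → {A,C,G} (+1)
site 1, node FK: F={A} ∪ K={T} → {A,T} (+1)
site 1, node AFGKY: AGY={A,C,G} ∩ FK={A,T} → {A} (+0)
site 2, node AG: A={A} ∪ G={C} → {A,C} (+1)
site 2, node AGY: AG={A,C} ∩ Y={A} → {A} (+0)
site 2, node FK: F={G} ∪ K={A} → {A,G} (+1)
site 2, node AFGKY: AGY={A} ∩ FK={A,G} → {A} (+0)
site 3, node AG: A={A} ∩ G={A} → {A} (+0)
site 3, node AGY: AG={A} ∪ Y={G} → {A,G} (+1)
site 3, node FK: F={G} ∪ K={T} → {G,T} (+1)
site 3, node AFGKY: AGY={A,G} ∩ FK={G,T} → {G} (+0)
site 4, node AG: A={C} ∪ G={A} → {A,C} (+1)
site 4, node AGY: AG={A,C} ∪ Y={G} → {A,C,G} (+1)
site 4, node FK: F={A} ∪ K={C} → {A,C} (+1)
site 4, node AFGKY: AGY={A,C,G} ∩ FK={A,C} → {A,C} (+0)
site 5, node AG: A={C} ∪ G={A} → {A,C} (+1)
site 5, node AGY: AG={A,C} ∩ Y={A} → {A} (+0)
site 5, node FK: F={C} ∪ K={T} → {C,T} (+1)
site 5, node AFGKY: AGY={A} ∪ FK={C,T} → {A,C,T} (+1)
site 6, node AG: A={T} ∪ G={G} → {G,T} (+1)
site 6, node AGY: AG={G,T} ∪ Y={A} → {A,G,T} (+1)
site 6, node FK: F={C} ∪ K={G} → {C,G} (+1)
site 6, node AFGKY: AGY={A,G,T} ∩ FK={C,G} → {G} (+0)
per-site changes: [3, 3, 2, 2, 3, 3, 3]; total = 19

19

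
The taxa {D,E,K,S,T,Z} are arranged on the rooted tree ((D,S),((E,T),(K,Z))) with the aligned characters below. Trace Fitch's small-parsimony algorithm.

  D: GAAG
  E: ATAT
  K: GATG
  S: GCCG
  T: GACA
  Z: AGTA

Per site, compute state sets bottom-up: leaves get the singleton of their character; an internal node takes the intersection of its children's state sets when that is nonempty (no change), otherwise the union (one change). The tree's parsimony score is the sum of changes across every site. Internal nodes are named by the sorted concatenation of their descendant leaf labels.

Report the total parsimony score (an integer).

[col 0] DS: children D:{G}, S:{G} ∩→ {G}; cost 0
[col 0] ET: children E:{A}, T:{G} ∪→ {A,G}; cost 1
[col 0] KZ: children K:{G}, Z:{A} ∪→ {A,G}; cost 1
[col 0] EKTZ: children ET:{A,G}, KZ:{A,G} ∩→ {A,G}; cost 0
[col 0] DEKSTZ: children DS:{G}, EKTZ:{A,G} ∩→ {G}; cost 0
[col 1] DS: children D:{A}, S:{C} ∪→ {A,C}; cost 1
[col 1] ET: children E:{T}, T:{A} ∪→ {A,T}; cost 1
[col 1] KZ: children K:{A}, Z:{G} ∪→ {A,G}; cost 1
[col 1] EKTZ: children ET:{A,T}, KZ:{A,G} ∩→ {A}; cost 0
[col 1] DEKSTZ: children DS:{A,C}, EKTZ:{A} ∩→ {A}; cost 0
[col 2] DS: children D:{A}, S:{C} ∪→ {A,C}; cost 1
[col 2] ET: children E:{A}, T:{C} ∪→ {A,C}; cost 1
[col 2] KZ: children K:{T}, Z:{T} ∩→ {T}; cost 0
[col 2] EKTZ: children ET:{A,C}, KZ:{T} ∪→ {A,C,T}; cost 1
[col 2] DEKSTZ: children DS:{A,C}, EKTZ:{A,C,T} ∩→ {A,C}; cost 0
[col 3] DS: children D:{G}, S:{G} ∩→ {G}; cost 0
[col 3] ET: children E:{T}, T:{A} ∪→ {A,T}; cost 1
[col 3] KZ: children K:{G}, Z:{A} ∪→ {A,G}; cost 1
[col 3] EKTZ: children ET:{A,T}, KZ:{A,G} ∩→ {A}; cost 0
[col 3] DEKSTZ: children DS:{G}, EKTZ:{A} ∪→ {A,G}; cost 1
per-site changes: [2, 3, 3, 3]; total = 11

11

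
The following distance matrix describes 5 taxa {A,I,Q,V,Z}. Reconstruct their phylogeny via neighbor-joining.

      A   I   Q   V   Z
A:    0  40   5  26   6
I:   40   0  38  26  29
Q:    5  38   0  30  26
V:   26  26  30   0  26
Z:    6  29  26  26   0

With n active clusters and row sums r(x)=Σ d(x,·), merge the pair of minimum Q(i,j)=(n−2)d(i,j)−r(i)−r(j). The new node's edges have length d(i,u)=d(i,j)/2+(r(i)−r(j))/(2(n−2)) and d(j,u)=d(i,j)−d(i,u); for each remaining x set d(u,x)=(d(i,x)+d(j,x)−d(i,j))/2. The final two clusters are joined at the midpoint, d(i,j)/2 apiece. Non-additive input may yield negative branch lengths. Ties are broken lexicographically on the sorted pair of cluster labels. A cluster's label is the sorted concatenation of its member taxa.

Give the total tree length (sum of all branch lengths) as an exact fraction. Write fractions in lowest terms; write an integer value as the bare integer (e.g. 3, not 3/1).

54

step 1: merge (I,V) at d=26, Q=-163; branch lengths I→103/6, V→53/6; new cluster IV
  updated: d(A,IV)=20, d(IV,Q)=21, d(IV,Z)=29/2
step 2: merge (A,Q) at d=5, Q=-73; branch lengths A→-11/4, Q→31/4; new cluster AQ
  updated: d(AQ,IV)=18, d(AQ,Z)=27/2
step 3: merge (AQ,IV) at d=18, Q=-46; branch lengths AQ→17/2, IV→19/2; new cluster AIQV
  updated: d(AIQV,Z)=5
step 4: merge (AIQV,Z) at d=5; branch lengths AIQV→5/2, Z→5/2; new cluster AIQVZ
final tree: (((A:-11/4,Q:31/4):17/2,(I:103/6,V:53/6):19/2):5/2,Z:5/2)
total length: 54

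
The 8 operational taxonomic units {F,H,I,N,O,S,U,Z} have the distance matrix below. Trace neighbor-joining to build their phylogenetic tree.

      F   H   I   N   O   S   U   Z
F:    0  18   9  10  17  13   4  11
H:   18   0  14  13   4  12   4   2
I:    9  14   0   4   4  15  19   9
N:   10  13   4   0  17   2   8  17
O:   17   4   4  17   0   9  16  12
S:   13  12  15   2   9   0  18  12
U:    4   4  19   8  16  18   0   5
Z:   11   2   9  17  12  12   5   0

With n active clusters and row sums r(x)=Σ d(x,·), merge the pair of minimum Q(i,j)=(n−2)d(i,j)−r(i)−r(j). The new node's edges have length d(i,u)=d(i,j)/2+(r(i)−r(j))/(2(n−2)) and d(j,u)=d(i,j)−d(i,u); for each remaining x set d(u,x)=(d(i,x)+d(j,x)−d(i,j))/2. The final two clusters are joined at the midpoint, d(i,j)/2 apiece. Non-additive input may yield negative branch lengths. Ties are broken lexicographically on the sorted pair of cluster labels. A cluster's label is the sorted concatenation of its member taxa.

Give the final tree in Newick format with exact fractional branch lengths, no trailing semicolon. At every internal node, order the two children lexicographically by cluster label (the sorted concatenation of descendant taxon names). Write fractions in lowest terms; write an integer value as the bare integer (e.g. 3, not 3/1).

1. join N+S (d=2, Q=-140) ⇒ NS; edges |N|=1/6, |S|=11/6
  updated: d(F,NS)=21/2, d(H,NS)=23/2, d(I,NS)=17/2, d(NS,O)=12, d(NS,U)=12, d(NS,Z)=27/2
2. join F+U (d=4, Q=-219/2) ⇒ FU; edges |F|=59/20, |U|=21/20
  updated: d(FU,H)=9, d(FU,I)=12, d(FU,NS)=37/4, d(FU,O)=29/2, d(FU,Z)=6
3. join I+O (d=4, Q=-78) ⇒ IO; edges |I|=17/8, |O|=15/8
  updated: d(FU,IO)=45/4, d(H,IO)=7, d(IO,NS)=33/4, d(IO,Z)=17/2
4. join H+Z (d=2, Q=-107/2) ⇒ HZ; edges |H|=11/12, |Z|=13/12
  updated: d(FU,HZ)=13/2, d(HZ,IO)=27/4, d(HZ,NS)=23/2
5. join FU+HZ (d=13/2, Q=-155/4) ⇒ FHUZ; edges |FU|=61/16, |HZ|=43/16
  updated: d(FHUZ,IO)=23/4, d(FHUZ,NS)=57/8
6. join FHUZ+IO (d=23/4, Q=-169/8) ⇒ FHIOUZ; edges |FHUZ|=37/16, |IO|=55/16
  updated: d(FHIOUZ,NS)=77/16
7. join FHIOUZ+NS (d=77/16) ⇒ FHINOSUZ; edges |FHIOUZ|=77/32, |NS|=77/32
final tree: ((((F:59/20,U:21/20):61/16,(H:11/12,Z:13/12):43/16):37/16,(I:17/8,O:15/8):55/16):77/32,(N:1/6,S:11/6):77/32)
total length: 465/16

((((F:59/20,U:21/20):61/16,(H:11/12,Z:13/12):43/16):37/16,(I:17/8,O:15/8):55/16):77/32,(N:1/6,S:11/6):77/32)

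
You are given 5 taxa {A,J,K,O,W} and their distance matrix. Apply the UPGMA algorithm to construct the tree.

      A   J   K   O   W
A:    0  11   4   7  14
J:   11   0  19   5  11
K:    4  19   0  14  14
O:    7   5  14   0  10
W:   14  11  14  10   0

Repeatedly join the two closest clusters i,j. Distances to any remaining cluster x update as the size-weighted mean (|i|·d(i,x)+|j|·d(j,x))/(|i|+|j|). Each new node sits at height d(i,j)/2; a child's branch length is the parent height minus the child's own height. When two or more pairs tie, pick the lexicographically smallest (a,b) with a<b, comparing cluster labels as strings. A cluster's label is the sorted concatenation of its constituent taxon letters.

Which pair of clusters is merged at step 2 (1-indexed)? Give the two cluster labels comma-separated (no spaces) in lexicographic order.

J,O

1. join A+K (d=4) ⇒ AK; edges |A|=2, |K|=2
  updated: d(AK,J)=15, d(AK,O)=21/2, d(AK,W)=14
2. join J+O (d=5) ⇒ JO; edges |J|=5/2, |O|=5/2
  updated: d(AK,JO)=51/4, d(JO,W)=21/2
3. join JO+W (d=21/2) ⇒ JOW; edges |JO|=11/4, |W|=21/4
  updated: d(AK,JOW)=79/6
4. join AK+JOW (d=79/6) ⇒ AJKOW; edges |AK|=55/12, |JOW|=4/3
final tree: ((A:2,K:2):55/12,((J:5/2,O:5/2):11/4,W:21/4):4/3)
total length: 275/12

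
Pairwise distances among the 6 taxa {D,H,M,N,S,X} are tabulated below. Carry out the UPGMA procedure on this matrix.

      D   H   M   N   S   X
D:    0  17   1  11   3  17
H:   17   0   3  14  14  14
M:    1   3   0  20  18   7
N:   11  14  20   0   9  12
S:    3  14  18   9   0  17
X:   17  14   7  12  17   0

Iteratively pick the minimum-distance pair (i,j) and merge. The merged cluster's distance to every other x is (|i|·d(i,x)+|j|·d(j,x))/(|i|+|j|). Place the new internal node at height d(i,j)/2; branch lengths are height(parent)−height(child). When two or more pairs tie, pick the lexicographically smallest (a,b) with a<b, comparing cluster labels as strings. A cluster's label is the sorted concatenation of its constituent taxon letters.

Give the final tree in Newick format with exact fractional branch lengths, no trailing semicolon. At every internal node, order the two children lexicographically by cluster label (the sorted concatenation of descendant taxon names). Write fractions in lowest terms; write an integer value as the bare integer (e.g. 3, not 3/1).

((((D:1/2,M:1/2):9/2,H:5):4/3,X:19/3):23/48,(N:9/2,S:9/2):37/16)

iteration 1: select D,M (d=1); attach at lengths (1/2, 1/2); label the merged cluster DM
  updated: d(DM,H)=10, d(DM,N)=31/2, d(DM,S)=21/2, d(DM,X)=12
iteration 2: select N,S (d=9); attach at lengths (9/2, 9/2); label the merged cluster NS
  updated: d(DM,NS)=13, d(H,NS)=14, d(NS,X)=29/2
iteration 3: select DM,H (d=10); attach at lengths (9/2, 5); label the merged cluster DHM
  updated: d(DHM,NS)=40/3, d(DHM,X)=38/3
iteration 4: select DHM,X (d=38/3); attach at lengths (4/3, 19/3); label the merged cluster DHMX
  updated: d(DHMX,NS)=109/8
iteration 5: select DHMX,NS (d=109/8); attach at lengths (23/48, 37/16); label the merged cluster DHMNSX
final tree: ((((D:1/2,M:1/2):9/2,H:5):4/3,X:19/3):23/48,(N:9/2,S:9/2):37/16)
total length: 719/24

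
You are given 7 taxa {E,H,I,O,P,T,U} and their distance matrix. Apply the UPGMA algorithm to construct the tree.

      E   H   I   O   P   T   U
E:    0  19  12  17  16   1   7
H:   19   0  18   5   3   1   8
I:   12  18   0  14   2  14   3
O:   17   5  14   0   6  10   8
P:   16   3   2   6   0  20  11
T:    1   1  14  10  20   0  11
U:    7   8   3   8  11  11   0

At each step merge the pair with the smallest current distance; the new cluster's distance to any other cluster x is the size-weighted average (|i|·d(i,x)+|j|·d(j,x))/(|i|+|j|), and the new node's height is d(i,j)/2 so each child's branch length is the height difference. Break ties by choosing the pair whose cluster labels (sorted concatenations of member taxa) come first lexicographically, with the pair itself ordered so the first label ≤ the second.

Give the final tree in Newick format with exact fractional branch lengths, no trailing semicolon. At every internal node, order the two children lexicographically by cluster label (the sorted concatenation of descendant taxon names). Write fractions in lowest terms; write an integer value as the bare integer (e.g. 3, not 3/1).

iteration 1: select E,T (d=1); attach at lengths (1/2, 1/2); label the merged cluster ET
  updated: d(ET,H)=10, d(ET,I)=13, d(ET,O)=27/2, d(ET,P)=18, d(ET,U)=9
iteration 2: select I,P (d=2); attach at lengths (1, 1); label the merged cluster IP
  updated: d(ET,IP)=31/2, d(H,IP)=21/2, d(IP,O)=10, d(IP,U)=7
iteration 3: select H,O (d=5); attach at lengths (5/2, 5/2); label the merged cluster HO
  updated: d(ET,HO)=47/4, d(HO,IP)=41/4, d(HO,U)=8
iteration 4: select IP,U (d=7); attach at lengths (5/2, 7/2); label the merged cluster IPU
  updated: d(ET,IPU)=40/3, d(HO,IPU)=19/2
iteration 5: select HO,IPU (d=19/2); attach at lengths (9/4, 5/4); label the merged cluster HIOPU
  updated: d(ET,HIOPU)=127/10
iteration 6: select ET,HIOPU (d=127/10); attach at lengths (117/20, 8/5); label the merged cluster EHIOPTU
final tree: ((E:1/2,T:1/2):117/20,((H:5/2,O:5/2):9/4,((I:1,P:1):5/2,U:7/2):5/4):8/5)
total length: 499/20

((E:1/2,T:1/2):117/20,((H:5/2,O:5/2):9/4,((I:1,P:1):5/2,U:7/2):5/4):8/5)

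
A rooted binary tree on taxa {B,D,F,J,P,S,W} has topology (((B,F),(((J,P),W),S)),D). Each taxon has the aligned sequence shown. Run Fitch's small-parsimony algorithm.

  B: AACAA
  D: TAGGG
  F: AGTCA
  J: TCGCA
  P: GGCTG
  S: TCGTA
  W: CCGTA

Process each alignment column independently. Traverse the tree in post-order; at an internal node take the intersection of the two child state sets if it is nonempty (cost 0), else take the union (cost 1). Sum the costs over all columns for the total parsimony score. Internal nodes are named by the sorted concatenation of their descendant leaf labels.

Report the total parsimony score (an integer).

15

BF@0: {A} ∩ {A} = {A} (intersection, +0)
JP@0: {T} ∪ {G} = {G,T} (union, +1)
JPW@0: {G,T} ∪ {C} = {C,G,T} (union, +1)
JPSW@0: {C,G,T} ∩ {T} = {T} (intersection, +0)
BFJPSW@0: {A} ∪ {T} = {A,T} (union, +1)
BDFJPSW@0: {A,T} ∩ {T} = {T} (intersection, +0)
BF@1: {A} ∪ {G} = {A,G} (union, +1)
JP@1: {C} ∪ {G} = {C,G} (union, +1)
JPW@1: {C,G} ∩ {C} = {C} (intersection, +0)
JPSW@1: {C} ∩ {C} = {C} (intersection, +0)
BFJPSW@1: {A,G} ∪ {C} = {A,C,G} (union, +1)
BDFJPSW@1: {A,C,G} ∩ {A} = {A} (intersection, +0)
BF@2: {C} ∪ {T} = {C,T} (union, +1)
JP@2: {G} ∪ {C} = {C,G} (union, +1)
JPW@2: {C,G} ∩ {G} = {G} (intersection, +0)
JPSW@2: {G} ∩ {G} = {G} (intersection, +0)
BFJPSW@2: {C,T} ∪ {G} = {C,G,T} (union, +1)
BDFJPSW@2: {C,G,T} ∩ {G} = {G} (intersection, +0)
BF@3: {A} ∪ {C} = {A,C} (union, +1)
JP@3: {C} ∪ {T} = {C,T} (union, +1)
JPW@3: {C,T} ∩ {T} = {T} (intersection, +0)
JPSW@3: {T} ∩ {T} = {T} (intersection, +0)
BFJPSW@3: {A,C} ∪ {T} = {A,C,T} (union, +1)
BDFJPSW@3: {A,C,T} ∪ {G} = {A,C,G,T} (union, +1)
BF@4: {A} ∩ {A} = {A} (intersection, +0)
JP@4: {A} ∪ {G} = {A,G} (union, +1)
JPW@4: {A,G} ∩ {A} = {A} (intersection, +0)
JPSW@4: {A} ∩ {A} = {A} (intersection, +0)
BFJPSW@4: {A} ∩ {A} = {A} (intersection, +0)
BDFJPSW@4: {A} ∪ {G} = {A,G} (union, +1)
per-site changes: [3, 3, 3, 4, 2]; total = 15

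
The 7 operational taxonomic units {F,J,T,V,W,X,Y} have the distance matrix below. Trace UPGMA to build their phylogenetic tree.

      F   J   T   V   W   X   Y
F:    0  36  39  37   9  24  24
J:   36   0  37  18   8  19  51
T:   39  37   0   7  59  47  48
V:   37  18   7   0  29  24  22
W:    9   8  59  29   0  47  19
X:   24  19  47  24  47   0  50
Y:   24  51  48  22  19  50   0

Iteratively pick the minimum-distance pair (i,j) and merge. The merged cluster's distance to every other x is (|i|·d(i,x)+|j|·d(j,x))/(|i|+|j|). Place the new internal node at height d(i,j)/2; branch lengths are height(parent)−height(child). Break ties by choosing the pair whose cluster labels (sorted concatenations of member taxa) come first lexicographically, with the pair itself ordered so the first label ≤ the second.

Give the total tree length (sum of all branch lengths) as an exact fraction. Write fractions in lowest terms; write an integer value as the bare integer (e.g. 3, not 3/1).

iteration 1: select T,V (d=7); attach at lengths (7/2, 7/2); label the merged cluster TV
  updated: d(F,TV)=38, d(J,TV)=55/2, d(TV,W)=44, d(TV,X)=71/2, d(TV,Y)=35
iteration 2: select J,W (d=8); attach at lengths (4, 4); label the merged cluster JW
  updated: d(F,JW)=45/2, d(JW,TV)=143/4, d(JW,X)=33, d(JW,Y)=35
iteration 3: select F,JW (d=45/2); attach at lengths (45/4, 29/4); label the merged cluster FJW
  updated: d(FJW,TV)=73/2, d(FJW,X)=30, d(FJW,Y)=94/3
iteration 4: select FJW,X (d=30); attach at lengths (15/4, 15); label the merged cluster FJWX
  updated: d(FJWX,TV)=145/4, d(FJWX,Y)=36
iteration 5: select TV,Y (d=35); attach at lengths (14, 35/2); label the merged cluster TVY
  updated: d(FJWX,TVY)=217/6
iteration 6: select FJWX,TVY (d=217/6); attach at lengths (37/12, 7/12); label the merged cluster FJTVWXY
final tree: (((F:45/4,(J:4,W:4):29/4):15/4,X:15):37/12,((T:7/2,V:7/2):14,Y:35/2):7/12)
total length: 1049/12

1049/12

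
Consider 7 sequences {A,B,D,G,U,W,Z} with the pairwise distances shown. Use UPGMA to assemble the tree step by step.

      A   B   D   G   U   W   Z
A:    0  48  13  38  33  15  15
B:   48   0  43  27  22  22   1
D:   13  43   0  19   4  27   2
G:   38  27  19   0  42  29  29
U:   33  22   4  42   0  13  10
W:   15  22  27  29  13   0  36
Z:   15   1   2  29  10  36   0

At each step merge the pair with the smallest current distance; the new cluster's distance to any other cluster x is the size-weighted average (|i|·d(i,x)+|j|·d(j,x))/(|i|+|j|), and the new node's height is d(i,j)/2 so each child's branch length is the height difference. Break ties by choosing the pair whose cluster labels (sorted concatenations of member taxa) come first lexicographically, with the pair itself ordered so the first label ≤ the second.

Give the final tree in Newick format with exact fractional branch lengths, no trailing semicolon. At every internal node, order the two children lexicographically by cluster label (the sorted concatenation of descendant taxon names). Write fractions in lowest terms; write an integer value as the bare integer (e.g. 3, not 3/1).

iteration 1: select B,Z (d=1); attach at lengths (1/2, 1/2); label the merged cluster BZ
  updated: d(A,BZ)=63/2, d(BZ,D)=45/2, d(BZ,G)=28, d(BZ,U)=16, d(BZ,W)=29
iteration 2: select D,U (d=4); attach at lengths (2, 2); label the merged cluster DU
  updated: d(A,DU)=23, d(BZ,DU)=77/4, d(DU,G)=61/2, d(DU,W)=20
iteration 3: select A,W (d=15); attach at lengths (15/2, 15/2); label the merged cluster AW
  updated: d(AW,BZ)=121/4, d(AW,DU)=43/2, d(AW,G)=67/2
iteration 4: select BZ,DU (d=77/4); attach at lengths (73/8, 61/8); label the merged cluster BDUZ
  updated: d(AW,BDUZ)=207/8, d(BDUZ,G)=117/4
iteration 5: select AW,BDUZ (d=207/8); attach at lengths (87/16, 53/16); label the merged cluster ABDUWZ
  updated: d(ABDUWZ,G)=92/3
iteration 6: select ABDUWZ,G (d=92/3); attach at lengths (115/48, 46/3); label the merged cluster ABDGUWZ
final tree: (((A:15/2,W:15/2):87/16,((B:1/2,Z:1/2):73/8,(D:2,U:2):61/8):53/16):115/48,G:46/3)
total length: 3035/48

(((A:15/2,W:15/2):87/16,((B:1/2,Z:1/2):73/8,(D:2,U:2):61/8):53/16):115/48,G:46/3)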